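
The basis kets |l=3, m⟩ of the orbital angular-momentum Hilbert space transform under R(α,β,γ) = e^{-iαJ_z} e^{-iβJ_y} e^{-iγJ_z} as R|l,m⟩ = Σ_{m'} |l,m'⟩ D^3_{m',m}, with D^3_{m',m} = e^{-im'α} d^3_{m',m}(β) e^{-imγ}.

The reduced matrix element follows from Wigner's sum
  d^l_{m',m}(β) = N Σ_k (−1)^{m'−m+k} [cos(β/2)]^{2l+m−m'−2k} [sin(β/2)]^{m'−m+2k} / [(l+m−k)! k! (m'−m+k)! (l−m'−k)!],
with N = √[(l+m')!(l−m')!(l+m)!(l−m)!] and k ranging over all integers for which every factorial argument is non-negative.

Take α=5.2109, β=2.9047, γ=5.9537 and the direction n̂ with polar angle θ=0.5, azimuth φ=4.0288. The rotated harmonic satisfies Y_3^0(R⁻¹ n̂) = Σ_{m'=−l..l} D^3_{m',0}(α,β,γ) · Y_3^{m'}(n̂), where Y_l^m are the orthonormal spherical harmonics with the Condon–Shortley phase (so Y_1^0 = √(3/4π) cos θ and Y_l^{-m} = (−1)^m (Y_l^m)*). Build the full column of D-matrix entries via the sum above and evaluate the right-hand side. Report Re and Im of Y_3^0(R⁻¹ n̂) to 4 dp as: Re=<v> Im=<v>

Need the full column D^3_{m',0} for m'=−3..3 at α=5.2109, β=2.9047, γ=5.9537.
cos(β/2)=0.118170, sin(β/2)=0.992993
d^3_{-3,0}: single k=3 term ⇒ +0.007226;  D = -0.007205+0.000543i
d^3_{-2,0}: k∈[2..3] ⇒ +0.001053 -0.074363 = -0.073310;  D = +0.039793+0.061570i
d^3_{-1,0}: k∈[1..3] ⇒ +0.000079 -0.016791 +0.395210 = +0.378499;  D = +0.180967-0.332434i
d^3_{0,0}: k∈[0..3] ⇒ +0.000003 -0.001730 +0.122191 -0.958690 = -0.838227;  D = -0.838227+0.000000i
d^3_{1,0}: k∈[0..2] ⇒ -0.000079 +0.016791 -0.395210 = -0.378499;  D = -0.180967-0.332434i
d^3_{2,0}: k∈[0..1] ⇒ +0.001053 -0.074363 = -0.073310;  D = +0.039793-0.061570i
d^3_{3,0}: single k=0 term ⇒ -0.007226;  D = +0.007205+0.000543i
Y_3^{m'}(θ=0.5,φ=4.0288) and Σ D·Y over m':
  (-0.0072+0.0005i)·(+0.0408+0.0212i)  (+0.0398+0.0616i)·(-0.0417-0.2019i)  (+0.1810-0.3324i)·(-0.2790+0.3425i)  (-0.8382+0.0000i)·(+0.2786+0.0000i)  (-0.1810-0.3324i)·(+0.2790+0.3425i)  (+0.0398-0.0616i)·(-0.0417+0.2019i)  (+0.0072+0.0005i)·(-0.0408+0.0212i)
Y_3^0(R⁻¹ n̂) = -0.085894+0.000000i

Re=-0.0859 Im=0.0000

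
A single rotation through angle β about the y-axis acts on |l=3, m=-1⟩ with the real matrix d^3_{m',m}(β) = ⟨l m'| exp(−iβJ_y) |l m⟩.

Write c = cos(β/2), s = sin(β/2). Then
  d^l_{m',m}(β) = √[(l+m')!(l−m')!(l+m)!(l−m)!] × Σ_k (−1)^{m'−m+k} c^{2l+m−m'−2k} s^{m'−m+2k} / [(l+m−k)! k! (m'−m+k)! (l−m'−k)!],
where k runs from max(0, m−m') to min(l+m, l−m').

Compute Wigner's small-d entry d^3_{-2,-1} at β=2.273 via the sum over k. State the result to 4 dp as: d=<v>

d=-0.3139

d^3_{-2,-1}(β=2.273) via Wigner's sum:
Half-angle: c=0.420772, s=0.907166. N=√(1·120·2·24)=75.894664
Admissible k: 1..2 (factorial args all ≥0)
  k=1: (−1)^0·75.8947/(24)·0.4208^5·0.9072^1 = +0.037837
  k=2: (−1)^1·75.8947/(12)·0.4208^3·0.9072^3 = -0.351748
d^3_{-2,-1}(2.273) = +0.037837 -0.351748 = -0.313911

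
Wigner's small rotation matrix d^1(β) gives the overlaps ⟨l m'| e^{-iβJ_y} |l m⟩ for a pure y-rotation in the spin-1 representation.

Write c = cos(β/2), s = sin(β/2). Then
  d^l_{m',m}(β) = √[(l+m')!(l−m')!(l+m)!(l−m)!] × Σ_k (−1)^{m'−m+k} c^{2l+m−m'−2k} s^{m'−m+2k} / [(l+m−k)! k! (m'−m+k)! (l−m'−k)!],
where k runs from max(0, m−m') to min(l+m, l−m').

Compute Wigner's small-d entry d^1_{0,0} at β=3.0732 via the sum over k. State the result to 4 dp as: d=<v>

d=-0.9977

d^1_{0,0}(β=3.0732) via Wigner's sum:
c=cos(3.0732/2)=0.034190, s=sin(3.0732/2)=0.999415; N=√[1·1·1·1]=1.000000
Admissible k: 0..1 (factorial args all ≥0)
  k=0: (−1)^0·1.0000/(1)·0.0342^2·0.9994^0 = +0.001169
  k=1: (−1)^1·1.0000/(1)·0.0342^0·0.9994^2 = -0.998831
d^1_{0,0}(3.0732) = +0.001169 -0.998831 = -0.997662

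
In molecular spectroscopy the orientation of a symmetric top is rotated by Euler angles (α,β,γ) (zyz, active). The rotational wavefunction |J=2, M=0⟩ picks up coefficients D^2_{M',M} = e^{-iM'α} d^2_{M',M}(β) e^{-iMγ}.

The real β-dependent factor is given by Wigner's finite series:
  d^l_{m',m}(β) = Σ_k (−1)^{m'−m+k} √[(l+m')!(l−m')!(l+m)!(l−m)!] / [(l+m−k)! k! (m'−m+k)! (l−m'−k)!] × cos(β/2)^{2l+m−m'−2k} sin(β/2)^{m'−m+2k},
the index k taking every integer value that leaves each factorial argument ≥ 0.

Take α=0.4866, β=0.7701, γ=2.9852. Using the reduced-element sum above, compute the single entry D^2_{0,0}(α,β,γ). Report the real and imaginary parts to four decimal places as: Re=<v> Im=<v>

D^2_{0,0}(0.4866,0.7701,2.9852) = e^{-i·0·0.4866}·d^2_{0,0}(0.7701)·e^{-i·0·2.9852}. Compute d first:
Half-angle: c=0.926780, s=0.375605. N=√(2·2·2·2)=4.000000
The bounds max(0,m−m')=0 and min(l+m,l−m')=2 give 3 terms
  k=0: (−1)^0·4.0000/(4)·0.9268^4·0.3756^0 = +0.737744
  k=1: (−1)^1·4.0000/(1)·0.9268^2·0.3756^2 = -0.484704
  k=2: (−1)^2·4.0000/(4)·0.9268^0·0.3756^4 = +0.019903
d^2_{0,0}(0.7701) = +0.737744 -0.484704 +0.019903 = +0.272944
Phases: e^{-i·(0)·0.4866}=+1.000000+0.000000i, e^{-i·(0)·2.9852}=+1.000000+0.000000i ⇒ D=+0.272944+0.000000i

Re=0.2729 Im=0.0000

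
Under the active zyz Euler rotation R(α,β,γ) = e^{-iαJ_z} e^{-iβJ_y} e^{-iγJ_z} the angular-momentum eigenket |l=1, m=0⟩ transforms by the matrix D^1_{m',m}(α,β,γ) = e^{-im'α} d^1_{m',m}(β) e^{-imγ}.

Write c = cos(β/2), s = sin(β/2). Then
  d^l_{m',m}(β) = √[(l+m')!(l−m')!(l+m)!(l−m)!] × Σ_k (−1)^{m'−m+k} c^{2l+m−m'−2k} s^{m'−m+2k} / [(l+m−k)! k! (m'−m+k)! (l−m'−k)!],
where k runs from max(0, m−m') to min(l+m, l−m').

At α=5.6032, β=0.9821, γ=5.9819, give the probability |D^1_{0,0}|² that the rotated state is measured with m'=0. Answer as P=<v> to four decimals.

First d^1_{0,0}(β=0.9821), then the phase factors e^{-i(0)α} and e^{-i(0)γ}:
Half-angle: c=0.881838, s=0.471552. N=√(1·1·1·1)=1.000000
k∈{0,1} keeps every argument non-negative
  k=0: (−1)^0·1.0000/(1)·0.8818^2·0.4716^0 = +0.777639
  k=1: (−1)^1·1.0000/(1)·0.8818^0·0.4716^2 = -0.222361
d^1_{0,0}(0.9821) = +0.777639 -0.222361 = +0.555277
|D^1_{0,0}|² = |d^1_{0,0}(β)|² = (+0.555277)² = 0.308333 (the z-rotation phases have unit modulus)

P=0.3083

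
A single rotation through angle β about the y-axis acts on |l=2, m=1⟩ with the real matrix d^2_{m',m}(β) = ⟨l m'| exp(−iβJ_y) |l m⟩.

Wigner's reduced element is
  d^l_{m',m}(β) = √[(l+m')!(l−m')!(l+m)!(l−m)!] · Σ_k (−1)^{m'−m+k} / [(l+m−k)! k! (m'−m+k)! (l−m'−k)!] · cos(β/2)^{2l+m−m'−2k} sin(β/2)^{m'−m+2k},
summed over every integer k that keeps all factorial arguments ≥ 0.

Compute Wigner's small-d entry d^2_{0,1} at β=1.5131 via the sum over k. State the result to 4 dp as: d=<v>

d^2_{0,1}(β=1.5131) via Wigner's sum:
Half-angle: c=0.727208, s=0.686417. N=√(2·2·6·1)=4.898979
k: max(0,(1)−(0))=1 … min(2+(1),2−(0))=2
  k=1: (−1)^0·4.8990/(2)·0.7272^3·0.6864^1 = +0.646607
  k=2: (−1)^1·4.8990/(2)·0.7272^1·0.6864^3 = -0.576100
d^2_{0,1}(1.5131) = +0.646607 -0.576100 = +0.070507

d=0.0705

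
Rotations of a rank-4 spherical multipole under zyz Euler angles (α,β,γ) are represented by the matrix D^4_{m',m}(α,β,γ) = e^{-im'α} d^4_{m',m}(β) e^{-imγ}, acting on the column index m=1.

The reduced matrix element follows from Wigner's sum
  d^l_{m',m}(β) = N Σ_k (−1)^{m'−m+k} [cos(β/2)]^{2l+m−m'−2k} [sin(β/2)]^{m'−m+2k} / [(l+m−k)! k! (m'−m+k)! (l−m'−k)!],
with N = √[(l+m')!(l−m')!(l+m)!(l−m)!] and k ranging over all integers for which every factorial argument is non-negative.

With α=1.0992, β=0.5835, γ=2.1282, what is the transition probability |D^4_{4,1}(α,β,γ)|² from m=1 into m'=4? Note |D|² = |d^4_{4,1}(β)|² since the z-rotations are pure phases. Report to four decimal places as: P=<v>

Split into d^4_{4,1}(β=0.5835) × two z-phases.
With c≡cos(β/2)=0.957742 and s≡sin(β/2)=0.287629, N=[40320·1·120·6]^{1/2}=5387.986637
The bounds max(0,m−m')=0 and min(l+m,l−m')=0 give 1 term
  k=0: (−1)^3·5387.9866/(720)·0.9577^5·0.2876^3 = -0.143494
d^4_{4,1}(0.5835) = -0.143494
|D^4_{4,1}|² = |d^4_{4,1}(β)|² = (-0.143494)² = 0.020590 (the z-rotation phases have unit modulus)

P=0.0206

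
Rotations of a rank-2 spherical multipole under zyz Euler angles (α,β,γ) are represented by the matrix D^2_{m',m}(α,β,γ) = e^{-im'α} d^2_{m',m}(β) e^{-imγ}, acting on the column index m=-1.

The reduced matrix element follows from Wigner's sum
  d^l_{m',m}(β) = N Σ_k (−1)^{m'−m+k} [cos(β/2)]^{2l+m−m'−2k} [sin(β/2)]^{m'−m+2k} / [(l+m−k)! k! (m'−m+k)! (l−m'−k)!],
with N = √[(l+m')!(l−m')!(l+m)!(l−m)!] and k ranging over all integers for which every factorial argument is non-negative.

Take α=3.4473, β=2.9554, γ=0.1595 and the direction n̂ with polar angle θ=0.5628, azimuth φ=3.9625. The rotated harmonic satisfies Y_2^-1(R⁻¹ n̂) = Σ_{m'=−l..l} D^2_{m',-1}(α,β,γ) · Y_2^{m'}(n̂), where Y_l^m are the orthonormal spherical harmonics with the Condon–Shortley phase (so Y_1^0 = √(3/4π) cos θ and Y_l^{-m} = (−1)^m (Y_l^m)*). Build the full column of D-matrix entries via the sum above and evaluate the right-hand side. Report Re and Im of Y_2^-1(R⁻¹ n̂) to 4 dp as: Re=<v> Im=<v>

Need the full column D^2_{m',-1} for m'=−2..2 at α=3.4473, β=2.9554, γ=0.1595.
cos(β/2)=0.092962, sin(β/2)=0.995670
d^2_{-2,-1}: single k=1 term ⇒ +0.001600;  D = +0.001147+0.001115i
d^2_{-1,-1}: k∈[0..1] ⇒ +0.000075 -0.025702 = -0.025627;  D = +0.022904+0.011496i
d^2_{0,-1}: k∈[0..1] ⇒ -0.001959 +0.224764 = +0.222805;  D = +0.219976+0.035387i
d^2_{1,-1}: k∈[0..1] ⇒ +0.025702 -0.982791 = -0.957089;  D = +0.946878-0.139435i
d^2_{2,-1}: single k=0 term ⇒ -0.183519;  D = -0.165096+0.080141i
Y_2^{m'}(θ=0.5628,φ=3.9625) and Σ D·Y over m':
  (+0.0011+0.0011i)·(-0.0078-0.1097i)  (+0.0229+0.0115i)·(-0.2376+0.2551i)  (+0.2200+0.0354i)·(+0.3614+0.0000i)  (+0.9469-0.1394i)·(+0.2376+0.2551i)  (-0.1651+0.0801i)·(-0.0078+0.1097i)
Y_2^-1(R⁻¹ n̂) = +0.324296+0.205459i

Re=0.3243 Im=0.2055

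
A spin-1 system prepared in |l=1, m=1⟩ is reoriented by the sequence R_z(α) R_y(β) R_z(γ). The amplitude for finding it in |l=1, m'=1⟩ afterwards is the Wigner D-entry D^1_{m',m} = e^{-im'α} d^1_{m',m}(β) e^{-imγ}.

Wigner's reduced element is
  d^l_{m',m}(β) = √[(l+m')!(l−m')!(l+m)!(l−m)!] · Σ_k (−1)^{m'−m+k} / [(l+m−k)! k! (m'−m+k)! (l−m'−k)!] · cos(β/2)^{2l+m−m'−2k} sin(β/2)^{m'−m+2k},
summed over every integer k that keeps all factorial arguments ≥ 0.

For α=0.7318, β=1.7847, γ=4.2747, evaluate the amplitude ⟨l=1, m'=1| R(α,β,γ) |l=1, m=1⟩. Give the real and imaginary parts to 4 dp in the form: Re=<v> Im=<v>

Split into d^1_{1,1}(β=1.7847) × two z-phases.
Half-angle: c=0.627584, s=0.778549. N=√(2·1·2·1)=2.000000
k∈{0} keeps every argument non-negative
  k=0: (−1)^0·2.0000/(2)·0.6276^2·0.7785^0 = +0.393862
d^1_{1,1}(1.7847) = +0.393862
Attach z-rotation phases: D = e^{-i(1)(0.7318)}·(+0.393862)·e^{-i(1)(4.2747)} = +0.114176+0.376950i

Re=0.1142 Im=0.3769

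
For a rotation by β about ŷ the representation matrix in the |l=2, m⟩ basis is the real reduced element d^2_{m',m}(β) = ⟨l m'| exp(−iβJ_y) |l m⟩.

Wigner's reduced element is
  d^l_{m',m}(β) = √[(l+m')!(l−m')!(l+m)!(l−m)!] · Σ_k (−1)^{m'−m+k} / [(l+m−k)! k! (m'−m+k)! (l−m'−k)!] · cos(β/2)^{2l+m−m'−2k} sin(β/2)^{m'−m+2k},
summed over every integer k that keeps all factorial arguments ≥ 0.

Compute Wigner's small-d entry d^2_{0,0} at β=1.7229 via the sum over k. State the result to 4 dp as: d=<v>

d^2_{0,0}(β=1.7229) via Wigner's sum:
c=cos(1.7229/2)=0.651338, s=sin(1.7229/2)=0.758788; N=√[2·2·2·2]=4.000000
k: max(0,(0)−(0))=0 … min(2+(0),2−(0))=2
  k=0: (−1)^0·4.0000/(4)·0.6513^4·0.7588^0 = +0.179980
  k=1: (−1)^1·4.0000/(1)·0.6513^2·0.7588^2 = -0.977042
  k=2: (−1)^2·4.0000/(4)·0.6513^0·0.7588^4 = +0.331498
d^2_{0,0}(1.7229) = +0.179980 -0.977042 +0.331498 = -0.465564

d=-0.4656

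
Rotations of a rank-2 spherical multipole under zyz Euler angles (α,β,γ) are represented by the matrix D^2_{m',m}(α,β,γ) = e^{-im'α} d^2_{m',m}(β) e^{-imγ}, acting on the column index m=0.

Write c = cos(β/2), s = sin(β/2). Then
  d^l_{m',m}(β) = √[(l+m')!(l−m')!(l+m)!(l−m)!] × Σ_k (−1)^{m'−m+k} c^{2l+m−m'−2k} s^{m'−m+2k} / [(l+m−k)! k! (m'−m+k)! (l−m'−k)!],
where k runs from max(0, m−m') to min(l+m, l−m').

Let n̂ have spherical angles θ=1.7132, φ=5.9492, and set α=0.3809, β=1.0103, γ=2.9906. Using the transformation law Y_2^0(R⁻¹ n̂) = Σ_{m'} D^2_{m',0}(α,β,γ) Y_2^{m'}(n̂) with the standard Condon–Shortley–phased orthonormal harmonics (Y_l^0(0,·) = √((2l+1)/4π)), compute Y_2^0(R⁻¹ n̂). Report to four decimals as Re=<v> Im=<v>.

Need the full column D^2_{m',0} for m'=−2..2 at α=0.3809, β=1.0103, γ=2.9906.
cos(β/2)=0.875102, sin(β/2)=0.483939
d^2_{-2,0}: single k=2 term ⇒ +0.439313;  D = +0.317884+0.303225i
d^2_{-1,0}: k∈[1..2] ⇒ +0.794405 -0.242944 = +0.551461;  D = +0.511938+0.205009i
d^2_{0,0}: k∈[0..2] ⇒ +0.586455 -0.717394 +0.054848 = -0.076092;  D = -0.076092+0.000000i
d^2_{1,0}: k∈[0..1] ⇒ -0.794405 +0.242944 = -0.551461;  D = -0.511938+0.205009i
d^2_{2,0}: single k=0 term ⇒ +0.439313;  D = +0.317884-0.303225i
Y_2^{m'}(θ=1.7132,φ=5.9492) and Σ D·Y over m':
  (+0.3179+0.3032i)·(+0.2971+0.2344i)  (+0.5119+0.2050i)·(-0.1025-0.0356i)  (-0.0761+0.0000i)·(-0.2963+0.0000i)  (-0.5119+0.2050i)·(+0.1025-0.0356i)  (+0.3179-0.3032i)·(+0.2971-0.2344i)
Y_2^0(R⁻¹ n̂) = -0.021104+0.000000i

Re=-0.0211 Im=0.0000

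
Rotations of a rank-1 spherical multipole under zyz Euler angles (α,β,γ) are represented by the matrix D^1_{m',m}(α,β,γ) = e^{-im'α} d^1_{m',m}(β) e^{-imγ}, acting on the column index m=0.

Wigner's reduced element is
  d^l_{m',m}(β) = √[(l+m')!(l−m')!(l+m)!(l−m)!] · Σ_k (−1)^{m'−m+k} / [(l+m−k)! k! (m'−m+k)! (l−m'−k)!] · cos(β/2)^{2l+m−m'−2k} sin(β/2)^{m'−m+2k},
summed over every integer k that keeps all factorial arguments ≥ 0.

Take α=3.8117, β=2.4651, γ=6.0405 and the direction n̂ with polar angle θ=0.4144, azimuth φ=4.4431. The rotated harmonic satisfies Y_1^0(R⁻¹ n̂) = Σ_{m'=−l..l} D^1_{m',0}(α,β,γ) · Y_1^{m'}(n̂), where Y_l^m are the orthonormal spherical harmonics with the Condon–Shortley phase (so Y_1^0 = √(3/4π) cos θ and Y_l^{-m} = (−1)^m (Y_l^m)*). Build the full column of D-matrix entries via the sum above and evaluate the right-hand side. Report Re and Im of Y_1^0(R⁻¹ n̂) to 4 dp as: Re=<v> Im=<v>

Need the full column D^1_{m',0} for m'=−1..1 at α=3.8117, β=2.4651, γ=6.0405.
cos(β/2)=0.331833, sin(β/2)=0.943338
d^1_{-1,0}: single k=1 term ⇒ +0.442693;  D = -0.346963-0.274943i
d^1_{0,0}: k∈[0..1] ⇒ +0.110113 -0.889887 = -0.779773;  D = -0.779773+0.000000i
d^1_{1,0}: single k=0 term ⇒ -0.442693;  D = +0.346963-0.274943i
Y_1^{m'}(θ=0.4144,φ=4.4431) and Σ D·Y over m':
  (-0.3470-0.2749i)·(-0.0370+0.1341i)  (-0.7798+0.0000i)·(+0.4472+0.0000i)  (+0.3470-0.2749i)·(+0.0370+0.1341i)
Y_1^0(R⁻¹ n̂) = -0.249331+0.000000i

Re=-0.2493 Im=0.0000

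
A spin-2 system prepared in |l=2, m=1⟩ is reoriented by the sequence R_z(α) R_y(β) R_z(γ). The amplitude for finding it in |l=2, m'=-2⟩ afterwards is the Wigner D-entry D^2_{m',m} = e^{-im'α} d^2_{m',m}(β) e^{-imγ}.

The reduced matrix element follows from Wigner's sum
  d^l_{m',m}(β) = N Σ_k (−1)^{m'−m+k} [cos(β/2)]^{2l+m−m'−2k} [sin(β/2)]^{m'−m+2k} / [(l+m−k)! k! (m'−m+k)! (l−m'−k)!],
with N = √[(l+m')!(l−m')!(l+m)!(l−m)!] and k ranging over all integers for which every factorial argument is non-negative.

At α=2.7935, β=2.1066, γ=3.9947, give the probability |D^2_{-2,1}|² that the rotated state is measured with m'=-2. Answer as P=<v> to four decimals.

Split into d^2_{-2,1}(β=2.1066) × two z-phases.
c=cos(2.1066/2)=0.494706, s=sin(2.1066/2)=0.869060; N=√[1·24·6·1]=12.000000
k: max(0,(1)−(-2))=3 … min(2+(1),2−(-2))=3
  k=3: (−1)^0·12.0000/(6)·0.4947^1·0.8691^3 = +0.649422
d^2_{-2,1}(2.1066) = +0.649422
|D^2_{-2,1}|² = |d^2_{-2,1}(β)|² = (+0.649422)² = 0.421749 (the z-rotation phases have unit modulus)

P=0.4217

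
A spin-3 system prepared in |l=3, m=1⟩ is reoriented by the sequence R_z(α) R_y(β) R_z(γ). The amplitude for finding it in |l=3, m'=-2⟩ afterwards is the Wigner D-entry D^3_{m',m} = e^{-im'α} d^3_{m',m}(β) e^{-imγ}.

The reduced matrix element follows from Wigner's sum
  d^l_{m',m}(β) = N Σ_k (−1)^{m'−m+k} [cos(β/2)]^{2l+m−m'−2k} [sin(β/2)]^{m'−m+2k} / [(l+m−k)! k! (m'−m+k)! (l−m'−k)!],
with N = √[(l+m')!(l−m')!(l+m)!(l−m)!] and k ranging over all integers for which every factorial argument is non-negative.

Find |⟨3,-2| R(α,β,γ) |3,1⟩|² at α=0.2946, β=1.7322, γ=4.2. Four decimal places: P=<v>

D^3_{-2,1}(0.2946,1.7322,4.2) = e^{-i·-2·0.2946}·d^3_{-2,1}(1.7322)·e^{-i·1·4.2}. Compute d first:
With c≡cos(β/2)=0.647803 and s≡sin(β/2)=0.761808, N=[1·120·24·2]^{1/2}=75.894664
Admissible k: 3..4 (factorial args all ≥0)
  k=3: (−1)^0·75.8947/(12)·0.6478^3·0.7618^3 = +0.760142
  k=4: (−1)^1·75.8947/(24)·0.6478^1·0.7618^5 = -0.525619
d^3_{-2,1}(1.7322) = +0.760142 -0.525619 = +0.234523
|D^3_{-2,1}|² = |d^3_{-2,1}(β)|² = (+0.234523)² = 0.055001 (the z-rotation phases have unit modulus)

P=0.0550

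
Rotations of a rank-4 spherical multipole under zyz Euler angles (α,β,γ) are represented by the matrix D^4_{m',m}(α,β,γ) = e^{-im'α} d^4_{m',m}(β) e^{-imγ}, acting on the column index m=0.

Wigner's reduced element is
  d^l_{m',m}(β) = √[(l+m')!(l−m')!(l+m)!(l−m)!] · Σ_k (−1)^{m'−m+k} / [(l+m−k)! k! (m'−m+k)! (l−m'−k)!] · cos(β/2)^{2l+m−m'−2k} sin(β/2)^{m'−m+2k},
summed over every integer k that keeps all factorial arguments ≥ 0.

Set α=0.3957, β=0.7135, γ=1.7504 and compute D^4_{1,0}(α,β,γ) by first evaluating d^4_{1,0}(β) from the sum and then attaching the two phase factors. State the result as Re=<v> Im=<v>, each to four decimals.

D^4_{1,0}(0.3957,0.7135,1.7504) = e^{-i·1·0.3957}·d^4_{1,0}(0.7135)·e^{-i·0·1.7504}. Compute d first:
Half-angle: c=0.937037, s=0.349231. N=√(120·6·24·24)=643.987578
The bounds max(0,m−m')=0 and min(l+m,l−m')=3 give 4 terms
  k=0: (−1)^1·643.9876/(144)·0.9370^7·0.3492^1 = -0.990658
  k=1: (−1)^2·643.9876/(24)·0.9370^5·0.3492^3 = +0.825632
  k=2: (−1)^3·643.9876/(24)·0.9370^3·0.3492^5 = -0.114683
  k=3: (−1)^4·643.9876/(144)·0.9370^1·0.3492^7 = +0.002655
d^4_{1,0}(0.7135) = -0.990658 +0.825632 -0.114683 +0.002655 = -0.277054
D = (+0.922727-0.385454i)·(-0.277054)·(+1.000000+0.000000i) = -0.255645+0.106792i

Re=-0.2556 Im=0.1068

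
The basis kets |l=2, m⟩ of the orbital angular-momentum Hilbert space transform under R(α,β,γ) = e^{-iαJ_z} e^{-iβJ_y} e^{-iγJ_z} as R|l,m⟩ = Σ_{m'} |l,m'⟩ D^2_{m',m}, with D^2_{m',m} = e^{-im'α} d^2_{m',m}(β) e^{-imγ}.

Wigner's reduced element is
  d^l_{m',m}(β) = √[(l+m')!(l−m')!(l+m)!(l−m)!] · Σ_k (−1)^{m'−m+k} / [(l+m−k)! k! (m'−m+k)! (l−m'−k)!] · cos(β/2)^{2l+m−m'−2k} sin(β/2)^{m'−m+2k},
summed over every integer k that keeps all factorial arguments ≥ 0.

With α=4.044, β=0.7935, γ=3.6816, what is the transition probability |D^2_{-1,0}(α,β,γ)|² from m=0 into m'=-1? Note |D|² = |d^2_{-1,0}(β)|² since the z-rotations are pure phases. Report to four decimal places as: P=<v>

P=0.3749

First d^2_{-1,0}(β=0.7935), then the phase factors e^{-i(-1)α} and e^{-i(0)γ}:
Half-angle: c=0.922322, s=0.386423. N=√(1·6·2·2)=4.898979
Admissible k: 1..2 (factorial args all ≥0)
  k=1: (−1)^0·4.8990/(2)·0.9223^3·0.3864^1 = +0.742653
  k=2: (−1)^1·4.8990/(2)·0.9223^1·0.3864^3 = -0.130361
d^2_{-1,0}(0.7935) = +0.742653 -0.130361 = +0.612292
|D^2_{-1,0}|² = |d^2_{-1,0}(β)|² = (+0.612292)² = 0.374902 (the z-rotation phases have unit modulus)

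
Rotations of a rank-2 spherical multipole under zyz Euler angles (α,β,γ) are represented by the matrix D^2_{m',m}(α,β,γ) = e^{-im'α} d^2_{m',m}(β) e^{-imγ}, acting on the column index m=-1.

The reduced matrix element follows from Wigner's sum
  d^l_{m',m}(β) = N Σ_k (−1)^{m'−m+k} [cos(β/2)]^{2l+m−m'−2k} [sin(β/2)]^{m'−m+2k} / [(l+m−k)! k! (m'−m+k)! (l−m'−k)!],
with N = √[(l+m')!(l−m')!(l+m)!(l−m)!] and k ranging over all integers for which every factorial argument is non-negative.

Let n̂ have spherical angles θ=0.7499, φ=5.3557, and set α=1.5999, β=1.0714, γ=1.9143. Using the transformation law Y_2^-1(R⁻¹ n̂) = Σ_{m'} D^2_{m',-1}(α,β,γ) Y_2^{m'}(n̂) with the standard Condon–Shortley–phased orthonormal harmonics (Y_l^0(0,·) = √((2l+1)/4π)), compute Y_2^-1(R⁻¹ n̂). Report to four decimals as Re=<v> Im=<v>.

Need the full column D^2_{m',-1} for m'=−2..2 at α=1.5999, β=1.0714, γ=1.9143.
cos(β/2)=0.859912, sin(β/2)=0.510443
d^2_{-2,-1}: single k=1 term ⇒ +0.649140;  D = +0.253810-0.597465i
d^2_{-1,-1}: k∈[0..1] ⇒ +0.546783 -0.577994 = -0.031211;  D = +0.029069+0.011362i
d^2_{0,-1}: k∈[0..1] ⇒ -0.795031 +0.280138 = -0.514894;  D = +0.173410-0.484814i
d^2_{1,-1}: k∈[0..1] ⇒ +0.577994 -0.067887 = +0.510107;  D = +0.485102+0.157748i
d^2_{2,-1}: single k=0 term ⇒ -0.228731;  D = -0.064375+0.219486i
Y_2^{m'}(θ=0.7499,φ=5.3557) and Σ D·Y over m':
  (+0.2538-0.5975i)·(-0.0503+0.1722i)  (+0.0291+0.0114i)·(+0.2311+0.3083i)  (+0.1734-0.4848i)·(+0.1913+0.0000i)  (+0.4851+0.1577i)·(-0.2311+0.3083i)  (-0.0644+0.2195i)·(-0.0503-0.1722i)
Y_2^-1(R⁻¹ n̂) = +0.006813+0.105775i

Re=0.0068 Im=0.1058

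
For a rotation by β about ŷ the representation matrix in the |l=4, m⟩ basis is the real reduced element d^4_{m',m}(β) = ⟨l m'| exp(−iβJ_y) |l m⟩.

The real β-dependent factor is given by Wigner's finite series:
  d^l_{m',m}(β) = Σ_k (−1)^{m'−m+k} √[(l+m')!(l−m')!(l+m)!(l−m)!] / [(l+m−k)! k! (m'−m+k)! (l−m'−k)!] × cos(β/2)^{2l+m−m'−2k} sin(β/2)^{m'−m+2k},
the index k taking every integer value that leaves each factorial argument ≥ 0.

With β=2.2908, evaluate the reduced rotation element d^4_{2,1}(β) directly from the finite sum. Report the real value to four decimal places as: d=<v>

d=-0.4392

d^4_{2,1}(β=2.2908) via Wigner's sum:
c=cos(2.2908/2)=0.412682, s=sin(2.2908/2)=0.910875; N=√[720·2·120·6]=1018.233765
The bounds max(0,m−m')=0 and min(l+m,l−m')=2 give 3 terms
  k=0: (−1)^1·1018.2338/(240)·0.4127^7·0.9109^1 = -0.007878
  k=1: (−1)^2·1018.2338/(48)·0.4127^5·0.9109^3 = +0.191893
  k=2: (−1)^3·1018.2338/(72)·0.4127^3·0.9109^5 = -0.623240
d^4_{2,1}(2.2908) = -0.007878 +0.191893 -0.623240 = -0.439225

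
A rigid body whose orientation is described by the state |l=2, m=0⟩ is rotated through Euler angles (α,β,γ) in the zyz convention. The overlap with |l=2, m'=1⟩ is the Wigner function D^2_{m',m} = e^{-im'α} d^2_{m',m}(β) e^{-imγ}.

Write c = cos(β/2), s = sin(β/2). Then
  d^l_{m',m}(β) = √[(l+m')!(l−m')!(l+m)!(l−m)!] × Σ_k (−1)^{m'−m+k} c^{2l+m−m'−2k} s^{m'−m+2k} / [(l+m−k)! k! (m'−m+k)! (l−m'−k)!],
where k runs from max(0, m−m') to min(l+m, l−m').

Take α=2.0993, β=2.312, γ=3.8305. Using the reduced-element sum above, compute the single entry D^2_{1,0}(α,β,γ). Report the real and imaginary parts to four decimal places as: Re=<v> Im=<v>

First d^2_{1,0}(β=2.312), then the phase factors e^{-i(1)α} and e^{-i(0)γ}:
Half-angle: c=0.403004, s=0.915198. N=√(6·1·2·2)=4.898979
The bounds max(0,m−m')=0 and min(l+m,l−m')=1 give 2 terms
  k=0: (−1)^1·4.8990/(2)·0.4030^3·0.9152^1 = -0.146730
  k=1: (−1)^2·4.8990/(2)·0.4030^1·0.9152^3 = +0.756711
d^2_{1,0}(2.312) = -0.146730 +0.756711 = +0.609982
Attach z-rotation phases: D = e^{-i(1)(2.0993)}·(+0.609982)·e^{-i(0)(3.8305)} = -0.307578-0.526758i

Re=-0.3076 Im=-0.5268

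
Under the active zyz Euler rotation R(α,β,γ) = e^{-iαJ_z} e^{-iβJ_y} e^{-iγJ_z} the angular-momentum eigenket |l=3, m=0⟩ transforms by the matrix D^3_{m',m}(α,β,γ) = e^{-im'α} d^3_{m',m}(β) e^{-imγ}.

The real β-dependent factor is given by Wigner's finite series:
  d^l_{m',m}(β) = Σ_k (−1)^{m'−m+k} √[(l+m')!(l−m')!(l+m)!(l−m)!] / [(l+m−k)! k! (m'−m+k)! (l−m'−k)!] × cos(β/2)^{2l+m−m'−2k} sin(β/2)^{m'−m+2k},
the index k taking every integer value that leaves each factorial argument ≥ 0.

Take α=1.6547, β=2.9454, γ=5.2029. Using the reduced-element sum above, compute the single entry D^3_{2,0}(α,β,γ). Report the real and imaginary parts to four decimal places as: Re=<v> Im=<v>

Re=0.0503 Im=-0.0085

Split into d^3_{2,0}(β=2.9454) × two z-phases.
With c≡cos(β/2)=0.097939 and s≡sin(β/2)=0.995192, N=[120·1·6·6]^{1/2}=65.726707
The bounds max(0,m−m')=0 and min(l+m,l−m')=1 give 2 terms
  k=0: (−1)^2·65.7267/(12)·0.0979^4·0.9952^2 = +0.000499
  k=1: (−1)^3·65.7267/(12)·0.0979^2·0.9952^4 = -0.051535
d^3_{2,0}(2.9454) = +0.000499 -0.051535 = -0.051036
Phases: e^{-i·(2)·1.6547}=-0.985953+0.167021i, e^{-i·(0)·5.2029}=+1.000000+0.000000i ⇒ D=+0.050319-0.008524i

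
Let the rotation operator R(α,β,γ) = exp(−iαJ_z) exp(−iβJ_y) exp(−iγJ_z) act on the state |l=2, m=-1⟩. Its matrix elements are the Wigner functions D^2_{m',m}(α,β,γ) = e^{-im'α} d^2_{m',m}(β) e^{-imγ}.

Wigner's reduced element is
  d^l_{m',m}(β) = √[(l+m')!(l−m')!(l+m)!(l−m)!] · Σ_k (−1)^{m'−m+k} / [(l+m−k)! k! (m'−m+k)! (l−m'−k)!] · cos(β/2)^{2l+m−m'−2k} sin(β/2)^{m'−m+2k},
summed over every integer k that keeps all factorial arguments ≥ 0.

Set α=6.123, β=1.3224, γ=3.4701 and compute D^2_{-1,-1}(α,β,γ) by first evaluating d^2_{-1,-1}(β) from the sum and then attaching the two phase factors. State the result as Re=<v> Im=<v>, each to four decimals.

Re=0.3122 Im=0.0530

D^2_{-1,-1}(6.123,1.3224,3.4701) = e^{-i·-1·6.123}·d^2_{-1,-1}(1.3224)·e^{-i·-1·3.4701}. Compute d first:
c=cos(1.3224/2)=0.789256, s=sin(1.3224/2)=0.614064; N=√[1·6·1·6]=6.000000
The bounds max(0,m−m')=0 and min(l+m,l−m')=1 give 2 terms
  k=0: (−1)^0·6.0000/(6)·0.7893^4·0.6141^0 = +0.388035
  k=1: (−1)^1·6.0000/(2)·0.7893^2·0.6141^2 = -0.704668
d^2_{-1,-1}(1.3224) = +0.388035 -0.704668 = -0.316633
Attach z-rotation phases: D = e^{-i(-1)(6.123)}·(-0.316633)·e^{-i(-1)(3.4701)} = +0.312158+0.053045i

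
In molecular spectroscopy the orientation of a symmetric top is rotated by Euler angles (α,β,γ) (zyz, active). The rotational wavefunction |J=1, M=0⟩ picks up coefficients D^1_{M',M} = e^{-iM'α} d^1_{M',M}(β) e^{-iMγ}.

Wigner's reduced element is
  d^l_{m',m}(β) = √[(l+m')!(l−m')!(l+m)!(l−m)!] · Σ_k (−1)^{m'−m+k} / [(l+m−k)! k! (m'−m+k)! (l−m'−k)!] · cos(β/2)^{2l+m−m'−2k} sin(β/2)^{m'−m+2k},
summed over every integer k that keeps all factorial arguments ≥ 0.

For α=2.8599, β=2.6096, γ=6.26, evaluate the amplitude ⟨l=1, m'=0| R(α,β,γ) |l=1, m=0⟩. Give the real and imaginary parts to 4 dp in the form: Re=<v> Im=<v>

D^1_{0,0}(2.8599,2.6096,6.26) = e^{-i·0·2.8599}·d^1_{0,0}(2.6096)·e^{-i·0·6.26}. Compute d first:
Half-angle: c=0.262871, s=0.964831. N=√(1·1·1·1)=1.000000
k: max(0,(0)−(0))=0 … min(1+(0),1−(0))=1
  k=0: (−1)^0·1.0000/(1)·0.2629^2·0.9648^0 = +0.069101
  k=1: (−1)^1·1.0000/(1)·0.2629^0·0.9648^2 = -0.930899
d^1_{0,0}(2.6096) = +0.069101 -0.930899 = -0.861798
Phases: e^{-i·(0)·2.8599}=+1.000000+0.000000i, e^{-i·(0)·6.26}=+1.000000+0.000000i ⇒ D=-0.861798+0.000000i

Re=-0.8618 Im=0.0000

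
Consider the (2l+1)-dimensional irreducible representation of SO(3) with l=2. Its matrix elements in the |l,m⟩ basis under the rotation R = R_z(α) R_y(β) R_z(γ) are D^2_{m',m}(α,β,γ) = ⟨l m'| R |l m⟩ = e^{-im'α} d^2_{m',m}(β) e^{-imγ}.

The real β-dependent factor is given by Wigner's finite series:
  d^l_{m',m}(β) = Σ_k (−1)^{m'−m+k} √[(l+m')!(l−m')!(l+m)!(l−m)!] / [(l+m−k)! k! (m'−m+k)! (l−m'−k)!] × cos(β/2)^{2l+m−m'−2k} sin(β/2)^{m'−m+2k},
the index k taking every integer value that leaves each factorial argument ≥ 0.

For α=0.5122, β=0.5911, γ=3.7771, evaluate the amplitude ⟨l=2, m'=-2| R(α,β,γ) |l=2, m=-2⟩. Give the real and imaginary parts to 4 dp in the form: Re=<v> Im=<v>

D^2_{-2,-2}(0.5122,0.5911,3.7771) = e^{-i·-2·0.5122}·d^2_{-2,-2}(0.5911)·e^{-i·-2·3.7771}. Compute d first:
Half-angle: c=0.956642, s=0.291266. N=√(1·24·1·24)=24.000000
The bounds max(0,m−m')=0 and min(l+m,l−m')=0 give 1 term
  k=0: (−1)^0·24.0000/(24)·0.9566^4·0.2913^0 = +0.837525
d^2_{-2,-2}(0.5911) = +0.837525
D = (+0.519612+0.854403i)·(+0.837525)·(+0.295312+0.955401i) = -0.555153+0.627099i

Re=-0.5552 Im=0.6271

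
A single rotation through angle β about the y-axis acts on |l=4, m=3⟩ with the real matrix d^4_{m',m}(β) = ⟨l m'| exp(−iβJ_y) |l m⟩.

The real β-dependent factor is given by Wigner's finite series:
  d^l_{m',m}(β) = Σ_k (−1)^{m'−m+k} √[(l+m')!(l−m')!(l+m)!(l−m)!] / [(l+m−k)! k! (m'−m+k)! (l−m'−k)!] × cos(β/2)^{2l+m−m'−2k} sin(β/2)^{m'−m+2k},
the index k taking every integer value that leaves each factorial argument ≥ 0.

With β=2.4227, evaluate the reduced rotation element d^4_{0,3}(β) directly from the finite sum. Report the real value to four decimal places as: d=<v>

d^4_{0,3}(β=2.4227) via Wigner's sum:
With c≡cos(β/2)=0.351756 and s≡sin(β/2)=0.936092, N=[24·24·5040·1]^{1/2}=1703.830978
The bounds max(0,m−m')=3 and min(l+m,l−m')=4 give 2 terms
  k=3: (−1)^0·1703.8310/(144)·0.3518^5·0.9361^3 = +0.052267
  k=4: (−1)^1·1703.8310/(144)·0.3518^3·0.9361^5 = -0.370152
d^4_{0,3}(2.4227) = +0.052267 -0.370152 = -0.317886

d=-0.3179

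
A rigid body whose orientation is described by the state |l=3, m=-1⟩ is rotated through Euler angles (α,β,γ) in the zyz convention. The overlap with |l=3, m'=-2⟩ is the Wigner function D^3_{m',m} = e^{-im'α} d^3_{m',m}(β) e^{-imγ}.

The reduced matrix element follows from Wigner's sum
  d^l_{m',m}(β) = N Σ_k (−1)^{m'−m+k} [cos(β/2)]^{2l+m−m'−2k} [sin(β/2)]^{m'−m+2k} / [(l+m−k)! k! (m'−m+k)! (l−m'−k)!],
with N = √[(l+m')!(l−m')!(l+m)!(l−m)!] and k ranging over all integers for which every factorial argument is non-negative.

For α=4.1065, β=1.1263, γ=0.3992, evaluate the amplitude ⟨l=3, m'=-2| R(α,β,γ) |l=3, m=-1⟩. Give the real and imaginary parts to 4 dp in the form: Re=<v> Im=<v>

Re=-0.1018 Im=0.1075

First d^3_{-2,-1}(β=1.1263), then the phase factors e^{-i(-2)α} and e^{-i(-1)γ}:
c=cos(1.1263/2)=0.845578, s=sin(1.1263/2)=0.533852; N=√[1·120·2·24]=75.894664
k: max(0,(-1)−(-2))=1 … min(3+(-1),3−(-2))=2
  k=1: (−1)^0·75.8947/(24)·0.8456^5·0.5339^1 = +0.729775
  k=2: (−1)^1·75.8947/(12)·0.8456^3·0.5339^3 = -0.581774
d^3_{-2,-1}(1.1263) = +0.729775 -0.581774 = +0.148001
Attach z-rotation phases: D = e^{-i(-2)(4.1065)}·(+0.148001)·e^{-i(-1)(0.3992)} = -0.101770+0.107458i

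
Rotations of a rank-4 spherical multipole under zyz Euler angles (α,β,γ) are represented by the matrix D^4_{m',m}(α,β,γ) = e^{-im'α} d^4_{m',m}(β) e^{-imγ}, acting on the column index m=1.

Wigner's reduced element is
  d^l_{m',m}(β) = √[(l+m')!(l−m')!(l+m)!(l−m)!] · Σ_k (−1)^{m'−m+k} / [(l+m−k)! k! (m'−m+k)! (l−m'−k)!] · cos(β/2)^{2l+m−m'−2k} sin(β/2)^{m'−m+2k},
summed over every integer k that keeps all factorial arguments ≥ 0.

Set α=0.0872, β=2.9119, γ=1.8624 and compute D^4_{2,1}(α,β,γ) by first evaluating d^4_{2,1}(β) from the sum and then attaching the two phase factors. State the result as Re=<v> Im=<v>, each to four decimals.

D^4_{2,1}(0.0872,2.9119,1.8624) = e^{-i·2·0.0872}·d^4_{2,1}(2.9119)·e^{-i·1·1.8624}. Compute d first:
c=cos(2.9119/2)=0.114594, s=sin(2.9119/2)=0.993412; N=√[720·2·120·6]=1018.233765
k: max(0,(1)−(2))=0 … min(4+(1),4−(2))=2
  k=0: (−1)^1·1018.2338/(240)·0.1146^7·0.9934^1 = -0.000001
  k=1: (−1)^2·1018.2338/(48)·0.1146^5·0.9934^3 = +0.000411
  k=2: (−1)^3·1018.2338/(72)·0.1146^3·0.9934^5 = -0.020590
d^4_{2,1}(2.9119) = -0.000001 +0.000411 -0.020590 = -0.020180
Attach z-rotation phases: D = e^{-i(2)(0.0872)}·(-0.020180)·e^{-i(1)(1.8624)} = +0.009067+0.018028i

Re=0.0091 Im=0.0180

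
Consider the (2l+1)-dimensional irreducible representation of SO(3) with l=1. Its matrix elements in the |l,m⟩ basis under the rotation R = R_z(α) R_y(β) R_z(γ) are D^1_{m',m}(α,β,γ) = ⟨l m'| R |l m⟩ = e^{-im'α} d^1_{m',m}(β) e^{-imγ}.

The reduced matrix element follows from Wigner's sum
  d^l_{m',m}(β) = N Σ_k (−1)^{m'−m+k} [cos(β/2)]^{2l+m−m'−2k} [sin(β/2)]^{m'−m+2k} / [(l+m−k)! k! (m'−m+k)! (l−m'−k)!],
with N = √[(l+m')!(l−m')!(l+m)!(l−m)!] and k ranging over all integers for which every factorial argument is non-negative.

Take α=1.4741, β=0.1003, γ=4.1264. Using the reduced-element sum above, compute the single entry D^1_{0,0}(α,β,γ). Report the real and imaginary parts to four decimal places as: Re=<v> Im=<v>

D^1_{0,0}(1.4741,0.1003,4.1264) = e^{-i·0·1.4741}·d^1_{0,0}(0.1003)·e^{-i·0·4.1264}. Compute d first:
c=cos(0.1003/2)=0.998743, s=sin(0.1003/2)=0.050129; N=√[1·1·1·1]=1.000000
k∈{0,1} keeps every argument non-negative
  k=0: (−1)^0·1.0000/(1)·0.9987^2·0.0501^0 = +0.997487
  k=1: (−1)^1·1.0000/(1)·0.9987^0·0.0501^2 = -0.002513
d^1_{0,0}(0.1003) = +0.997487 -0.002513 = +0.994974
Phases: e^{-i·(0)·1.4741}=+1.000000+0.000000i, e^{-i·(0)·4.1264}=+1.000000+0.000000i ⇒ D=+0.994974+0.000000i

Re=0.9950 Im=0.0000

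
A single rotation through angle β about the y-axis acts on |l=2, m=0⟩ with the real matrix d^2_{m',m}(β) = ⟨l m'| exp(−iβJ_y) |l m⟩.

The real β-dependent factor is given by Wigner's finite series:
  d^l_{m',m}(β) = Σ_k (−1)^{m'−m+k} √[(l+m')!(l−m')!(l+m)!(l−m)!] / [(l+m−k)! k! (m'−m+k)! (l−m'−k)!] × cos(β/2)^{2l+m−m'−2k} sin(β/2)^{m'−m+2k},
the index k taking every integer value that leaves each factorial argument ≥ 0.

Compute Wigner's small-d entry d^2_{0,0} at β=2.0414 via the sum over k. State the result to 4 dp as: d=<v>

d^2_{0,0}(β=2.0414) via Wigner's sum:
With c≡cos(β/2)=0.522769 and s≡sin(β/2)=0.852474, N=[2·2·2·2]^{1/2}=4.000000
k: max(0,(0)−(0))=0 … min(2+(0),2−(0))=2
  k=0: (−1)^0·4.0000/(4)·0.5228^4·0.8525^0 = +0.074686
  k=1: (−1)^1·4.0000/(1)·0.5228^2·0.8525^2 = -0.794406
  k=2: (−1)^2·4.0000/(4)·0.5228^0·0.8525^4 = +0.528111
d^2_{0,0}(2.0414) = +0.074686 -0.794406 +0.528111 = -0.191609

d=-0.1916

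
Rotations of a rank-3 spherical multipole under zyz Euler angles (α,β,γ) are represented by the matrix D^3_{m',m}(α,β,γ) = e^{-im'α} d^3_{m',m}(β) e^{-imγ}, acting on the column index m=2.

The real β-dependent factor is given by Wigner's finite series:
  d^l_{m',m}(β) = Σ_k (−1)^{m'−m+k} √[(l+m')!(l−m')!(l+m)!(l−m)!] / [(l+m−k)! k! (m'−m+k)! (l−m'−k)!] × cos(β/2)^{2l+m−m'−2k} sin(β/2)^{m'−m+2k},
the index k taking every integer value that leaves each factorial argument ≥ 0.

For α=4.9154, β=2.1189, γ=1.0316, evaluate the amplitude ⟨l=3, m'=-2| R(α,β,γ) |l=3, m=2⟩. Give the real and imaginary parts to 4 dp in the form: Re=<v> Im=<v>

Split into d^3_{-2,2}(β=2.1189) × two z-phases.
With c≡cos(β/2)=0.489352 and s≡sin(β/2)=0.872086, N=[1·120·120·1]^{1/2}=120.000000
k: max(0,(2)−(-2))=4 … min(3+(2),3−(-2))=5
  k=4: (−1)^0·120.0000/(24)·0.4894^2·0.8721^4 = +0.692549
  k=5: (−1)^1·120.0000/(120)·0.4894^0·0.8721^6 = -0.439903
d^3_{-2,2}(2.1189) = +0.692549 -0.439903 = +0.252646
Attach z-rotation phases: D = e^{-i(-2)(4.9154)}·(+0.252646)·e^{-i(2)(1.0316)} = +0.021797+0.251704i

Re=0.0218 Im=0.2517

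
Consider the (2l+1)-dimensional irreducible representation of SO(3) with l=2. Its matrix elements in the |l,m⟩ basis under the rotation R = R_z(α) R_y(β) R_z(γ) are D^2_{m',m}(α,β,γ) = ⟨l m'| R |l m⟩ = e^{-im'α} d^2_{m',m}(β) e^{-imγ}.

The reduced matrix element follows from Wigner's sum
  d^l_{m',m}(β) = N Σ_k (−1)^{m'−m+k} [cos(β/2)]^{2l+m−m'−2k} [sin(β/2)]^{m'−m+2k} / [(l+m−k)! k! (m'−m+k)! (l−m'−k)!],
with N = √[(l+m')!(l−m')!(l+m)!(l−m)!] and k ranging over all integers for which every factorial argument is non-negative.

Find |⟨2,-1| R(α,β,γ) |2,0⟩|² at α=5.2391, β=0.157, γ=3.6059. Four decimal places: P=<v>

Split into d^2_{-1,0}(β=0.157) × two z-phases.
Half-angle: c=0.996920, s=0.078419. N=√(1·6·2·2)=4.898979
k: max(0,(0)−(-1))=1 … min(2+(0),2−(-1))=2
  k=1: (−1)^0·4.8990/(2)·0.9969^3·0.0784^1 = +0.190318
  k=2: (−1)^1·4.8990/(2)·0.9969^1·0.0784^3 = -0.001178
d^2_{-1,0}(0.157) = +0.190318 -0.001178 = +0.189141
|D^2_{-1,0}|² = |d^2_{-1,0}(β)|² = (+0.189141)² = 0.035774 (the z-rotation phases have unit modulus)

P=0.0358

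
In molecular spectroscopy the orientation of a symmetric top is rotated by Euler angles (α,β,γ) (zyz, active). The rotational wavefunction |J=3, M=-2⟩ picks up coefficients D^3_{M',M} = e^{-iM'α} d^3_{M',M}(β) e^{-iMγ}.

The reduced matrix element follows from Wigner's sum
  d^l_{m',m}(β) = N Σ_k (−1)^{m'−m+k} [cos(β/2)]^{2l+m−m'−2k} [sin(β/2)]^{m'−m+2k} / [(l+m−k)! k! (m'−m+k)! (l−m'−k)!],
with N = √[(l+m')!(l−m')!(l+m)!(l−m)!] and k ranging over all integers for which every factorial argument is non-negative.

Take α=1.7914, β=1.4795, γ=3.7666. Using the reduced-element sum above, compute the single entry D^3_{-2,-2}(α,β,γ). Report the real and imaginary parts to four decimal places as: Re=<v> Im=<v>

Split into d^3_{-2,-2}(β=1.4795) × two z-phases.
c=cos(1.4795/2)=0.738637, s=sin(1.4795/2)=0.674103; N=√[1·120·1·120]=120.000000
Admissible k: 0..1 (factorial args all ≥0)
  k=0: (−1)^0·120.0000/(120)·0.7386^6·0.6741^0 = +0.162400
  k=1: (−1)^1·120.0000/(24)·0.7386^4·0.6741^2 = -0.676312
d^3_{-2,-2}(1.4795) = +0.162400 -0.676312 = -0.513912
Phases: e^{-i·(-2)·1.7914}=-0.904237-0.427032i, e^{-i·(-2)·3.7666}=+0.315308+0.948989i ⇒ D=-0.061739+0.510190i

Re=-0.0617 Im=0.5102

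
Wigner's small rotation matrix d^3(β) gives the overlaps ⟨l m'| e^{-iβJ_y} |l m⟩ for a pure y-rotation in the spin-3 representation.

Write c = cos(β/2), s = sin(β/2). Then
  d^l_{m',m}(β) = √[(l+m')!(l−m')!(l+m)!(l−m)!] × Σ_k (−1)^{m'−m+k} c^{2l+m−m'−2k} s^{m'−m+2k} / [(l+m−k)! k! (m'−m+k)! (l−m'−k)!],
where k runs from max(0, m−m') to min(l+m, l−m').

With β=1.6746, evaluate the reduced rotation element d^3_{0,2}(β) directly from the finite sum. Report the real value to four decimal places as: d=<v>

d^3_{0,2}(β=1.6746) via Wigner's sum:
With c≡cos(β/2)=0.669471 and s≡sin(β/2)=0.742838, N=[6·6·120·1]^{1/2}=65.726707
The bounds max(0,m−m')=2 and min(l+m,l−m')=3 give 2 terms
  k=2: (−1)^0·65.7267/(12)·0.6695^4·0.7428^2 = +0.607122
  k=3: (−1)^1·65.7267/(12)·0.6695^2·0.7428^4 = -0.747483
d^3_{0,2}(1.6746) = +0.607122 -0.747483 = -0.140361

d=-0.1404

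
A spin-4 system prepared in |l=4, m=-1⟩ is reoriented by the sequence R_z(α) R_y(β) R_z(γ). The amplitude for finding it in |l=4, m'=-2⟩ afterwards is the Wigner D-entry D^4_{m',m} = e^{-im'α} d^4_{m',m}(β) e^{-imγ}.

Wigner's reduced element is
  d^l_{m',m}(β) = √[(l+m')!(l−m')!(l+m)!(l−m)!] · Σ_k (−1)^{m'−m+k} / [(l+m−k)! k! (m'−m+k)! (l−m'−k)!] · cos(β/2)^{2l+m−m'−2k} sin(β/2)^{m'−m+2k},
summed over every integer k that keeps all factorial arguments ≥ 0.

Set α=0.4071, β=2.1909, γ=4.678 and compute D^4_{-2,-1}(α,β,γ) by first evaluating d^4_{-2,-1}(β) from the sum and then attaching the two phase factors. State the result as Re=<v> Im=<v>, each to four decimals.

Re=0.3303 Im=-0.3340

D^4_{-2,-1}(0.4071,2.1909,4.678) = e^{-i·-2·0.4071}·d^4_{-2,-1}(2.1909)·e^{-i·-1·4.678}. Compute d first:
c=cos(2.1909/2)=0.457646, s=sin(2.1909/2)=0.889134; N=√[2·720·6·120]=1018.233765
The bounds max(0,m−m')=1 and min(l+m,l−m')=3 give 3 terms
  k=1: (−1)^0·1018.2338/(240)·0.4576^7·0.8891^1 = +0.015860
  k=2: (−1)^1·1018.2338/(48)·0.4576^5·0.8891^3 = -0.299336
  k=3: (−1)^2·1018.2338/(72)·0.4576^3·0.8891^5 = +0.753255
d^4_{-2,-1}(2.1909) = +0.015860 -0.299336 +0.753255 = +0.469779
Attach z-rotation phases: D = e^{-i(-2)(0.4071)}·(+0.469779)·e^{-i(-1)(4.678)} = +0.330323-0.334035i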